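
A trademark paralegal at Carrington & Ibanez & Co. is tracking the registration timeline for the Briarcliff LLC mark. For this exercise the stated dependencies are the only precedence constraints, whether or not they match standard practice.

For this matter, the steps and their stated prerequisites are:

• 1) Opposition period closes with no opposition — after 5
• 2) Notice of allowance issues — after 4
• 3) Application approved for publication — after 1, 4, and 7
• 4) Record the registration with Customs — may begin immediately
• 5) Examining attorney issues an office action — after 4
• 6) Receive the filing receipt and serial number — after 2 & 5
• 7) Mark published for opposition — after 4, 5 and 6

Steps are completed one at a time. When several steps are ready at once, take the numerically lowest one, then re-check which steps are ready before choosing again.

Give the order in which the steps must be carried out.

Only 4 has no prerequisites, so it is first.
Ready: 2 and 5. 2 has the earlier label → 2.
That leaves 5 as the only ready step → 5.
Now 1 and 6 have their prerequisites met. 1 has the earlier label, so 1 next.
6 needed 2 and 5, now all done → 6.
7 needed 4, 5 and 6, now all done → 7.
Next only 3 has its prerequisites met → 3.

4 → 2 → 5 → 1 → 6 → 7 → 3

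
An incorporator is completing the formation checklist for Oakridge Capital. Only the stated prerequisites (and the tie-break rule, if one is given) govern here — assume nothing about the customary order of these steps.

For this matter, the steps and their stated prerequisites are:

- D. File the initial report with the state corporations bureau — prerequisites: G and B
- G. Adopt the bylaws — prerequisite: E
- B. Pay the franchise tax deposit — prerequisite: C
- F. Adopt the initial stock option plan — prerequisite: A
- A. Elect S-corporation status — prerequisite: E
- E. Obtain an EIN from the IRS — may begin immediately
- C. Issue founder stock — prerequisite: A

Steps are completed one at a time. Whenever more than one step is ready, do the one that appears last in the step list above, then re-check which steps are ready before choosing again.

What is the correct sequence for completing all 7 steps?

Only E has no prerequisites, so it is first.
Ready: A and G. A is listed later → A.
Ready: C, F and G. C is listed later → C.
B now also ready, so the ready set is {F, B, G}; F is listed later → F.
Now B and G have their prerequisites met. B is listed later, so B next.
Next only G has its prerequisites met → G.
D needed B and G, now all done → D.

E, A, C, F, B, G, D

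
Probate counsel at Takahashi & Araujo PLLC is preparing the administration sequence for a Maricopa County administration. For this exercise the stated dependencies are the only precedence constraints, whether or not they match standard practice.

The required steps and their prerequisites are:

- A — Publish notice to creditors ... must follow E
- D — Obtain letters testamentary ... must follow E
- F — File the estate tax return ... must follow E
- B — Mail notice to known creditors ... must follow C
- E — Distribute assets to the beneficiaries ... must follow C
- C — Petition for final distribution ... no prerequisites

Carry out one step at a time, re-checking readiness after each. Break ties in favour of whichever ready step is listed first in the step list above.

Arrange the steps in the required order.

C has no prerequisites → C first.
Now B and E have their prerequisites met. B is listed earlier, so B next.
That leaves E as the only ready step → E.
Now A, D and F have their prerequisites met. A is listed earlier, so A next.
D and F are both available; D is listed earlier → D.
F needed E, now all done → F.

C, B, E, A, D, F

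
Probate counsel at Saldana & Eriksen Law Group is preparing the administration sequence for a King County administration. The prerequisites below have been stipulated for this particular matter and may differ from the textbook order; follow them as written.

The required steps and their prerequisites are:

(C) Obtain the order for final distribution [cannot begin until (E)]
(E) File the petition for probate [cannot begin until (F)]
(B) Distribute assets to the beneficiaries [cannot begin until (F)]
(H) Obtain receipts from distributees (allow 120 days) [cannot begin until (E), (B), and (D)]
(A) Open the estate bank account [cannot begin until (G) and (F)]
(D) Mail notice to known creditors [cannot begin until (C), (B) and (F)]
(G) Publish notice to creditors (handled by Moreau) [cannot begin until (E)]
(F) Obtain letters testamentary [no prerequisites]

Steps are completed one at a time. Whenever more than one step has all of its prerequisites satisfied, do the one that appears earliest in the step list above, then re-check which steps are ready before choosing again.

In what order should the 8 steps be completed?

(F), (E), (C), (B), (D), (H), (G), (A)

(F) has no prerequisites → (F) first.
Now (E) and (B) have their prerequisites met. (E) is listed earlier, so (E) next.
Now (C), (B) and (G) have their prerequisites met. (C) is listed earlier, so (C) next.
Ready: (B) and (G). (B) is listed earlier → (B).
(D) now also ready, so the ready set is {(D), (G)}; (D) is listed earlier → (D).
(H) now also ready, so the ready set is {(H), (G)}; (H) is listed earlier → (H).
(G) needed (E), now all done → (G).
(A) is the only step now ready → (A).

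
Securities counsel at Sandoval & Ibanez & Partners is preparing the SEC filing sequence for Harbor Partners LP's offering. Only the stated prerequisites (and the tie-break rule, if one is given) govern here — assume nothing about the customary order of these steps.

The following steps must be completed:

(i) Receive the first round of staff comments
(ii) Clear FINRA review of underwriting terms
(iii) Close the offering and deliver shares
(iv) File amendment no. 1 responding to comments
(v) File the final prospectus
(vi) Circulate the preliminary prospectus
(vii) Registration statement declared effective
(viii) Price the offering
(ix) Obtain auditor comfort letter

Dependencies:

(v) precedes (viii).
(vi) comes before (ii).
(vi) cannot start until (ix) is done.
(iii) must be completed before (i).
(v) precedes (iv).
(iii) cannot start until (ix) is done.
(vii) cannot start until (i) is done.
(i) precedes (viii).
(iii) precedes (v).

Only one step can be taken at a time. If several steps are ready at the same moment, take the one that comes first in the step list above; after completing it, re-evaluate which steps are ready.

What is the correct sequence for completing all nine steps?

(ix) (iii) (i) (v) (iv) (vi) (ii) (vii) (viii)

(ix) is the only step with nothing outstanding, so it goes first.
Now (iii) and (vi) have their prerequisites met. (iii) is listed earlier, so (iii) next.
(i) and (v) now also ready, so the ready set is {(i), (v), (vi)}; (i) is listed earlier → (i).
(vii) now also ready, so the ready set is {(v), (vi), (vii)}; (v) is listed earlier → (v).
(iv), (vi), (vii) and (viii) are all available; (iv) is listed earlier → (iv).
Now (vi), (vii) and (viii) have their prerequisites met. (vi) is listed earlier, so (vi) next.
Now (ii), (vii) and (viii) have their prerequisites met. (ii) is listed earlier, so (ii) next.
Now (vii) and (viii) have their prerequisites met. (vii) is listed earlier, so (vii) next.
(viii) is the only step now ready → (viii).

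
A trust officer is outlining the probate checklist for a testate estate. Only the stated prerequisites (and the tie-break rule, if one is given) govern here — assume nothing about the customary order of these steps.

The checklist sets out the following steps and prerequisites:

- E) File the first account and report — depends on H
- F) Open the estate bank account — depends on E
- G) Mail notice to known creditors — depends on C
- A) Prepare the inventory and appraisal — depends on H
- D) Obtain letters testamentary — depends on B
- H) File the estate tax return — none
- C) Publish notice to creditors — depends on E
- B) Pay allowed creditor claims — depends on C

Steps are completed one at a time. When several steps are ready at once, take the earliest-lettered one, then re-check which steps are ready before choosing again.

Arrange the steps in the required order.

H → A → E → C → B → D → F → G

H has no prerequisites → H first.
Now A and E have their prerequisites met. A has the earlier label, so A next.
E needed H, now all done → E.
Ready: C and F. C has the earlier label → C.
Now B, F and G have their prerequisites met. B has the earlier label, so B next.
Now D, F and G have their prerequisites met. D has the earlier label, so D next.
Now F and G have their prerequisites met. F has the earlier label, so F next.
Next only G has its prerequisites met → G.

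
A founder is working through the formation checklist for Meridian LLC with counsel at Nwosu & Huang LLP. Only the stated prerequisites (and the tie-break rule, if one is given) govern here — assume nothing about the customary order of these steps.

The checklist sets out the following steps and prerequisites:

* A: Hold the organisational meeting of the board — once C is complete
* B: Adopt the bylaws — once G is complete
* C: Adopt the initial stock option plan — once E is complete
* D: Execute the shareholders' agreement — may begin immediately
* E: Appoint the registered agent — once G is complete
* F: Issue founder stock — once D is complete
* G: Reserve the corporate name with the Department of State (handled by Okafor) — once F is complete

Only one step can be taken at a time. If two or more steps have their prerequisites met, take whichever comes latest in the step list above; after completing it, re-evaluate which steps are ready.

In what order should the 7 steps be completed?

D, F, G, E, C, B, A

D is the only step with nothing outstanding, so it goes first.
F needed D, now all done → F.
Next only G has its prerequisites met → G.
E and B are both available; E is listed later → E.
Now C and B have their prerequisites met. C is listed later, so C next.
B and A are both available; B is listed later → B.
A needed C, now all done → A.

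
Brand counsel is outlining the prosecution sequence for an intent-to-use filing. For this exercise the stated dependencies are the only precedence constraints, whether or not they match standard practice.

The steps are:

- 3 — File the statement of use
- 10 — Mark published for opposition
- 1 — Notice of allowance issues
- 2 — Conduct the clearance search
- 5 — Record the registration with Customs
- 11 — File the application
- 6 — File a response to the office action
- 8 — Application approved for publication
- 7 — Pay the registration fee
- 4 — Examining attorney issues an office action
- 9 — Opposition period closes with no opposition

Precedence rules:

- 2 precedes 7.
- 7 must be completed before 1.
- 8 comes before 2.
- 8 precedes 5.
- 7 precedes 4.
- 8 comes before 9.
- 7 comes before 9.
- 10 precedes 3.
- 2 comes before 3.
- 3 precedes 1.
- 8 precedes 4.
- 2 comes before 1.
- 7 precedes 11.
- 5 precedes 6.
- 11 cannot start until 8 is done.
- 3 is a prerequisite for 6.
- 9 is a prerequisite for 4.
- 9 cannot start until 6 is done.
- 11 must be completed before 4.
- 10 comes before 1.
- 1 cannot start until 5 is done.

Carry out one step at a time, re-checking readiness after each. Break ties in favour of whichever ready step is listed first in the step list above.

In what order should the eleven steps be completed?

10 and 8 have no prerequisites; 10 is listed earlier, so 10 is first.
Next only 8 has its prerequisites met → 8.
2 and 5 are both available; 2 is listed earlier → 2.
3, 5 and 7 are all available; 3 is listed earlier → 3.
Ready: 5 and 7. 5 is listed earlier → 5.
Now 6 and 7 have their prerequisites met. 6 is listed earlier, so 6 next.
7 is the only step now ready → 7.
Now 1, 11 and 9 have their prerequisites met. 1 is listed earlier, so 1 next.
Ready: 11 and 9. 11 is listed earlier → 11.
9 needed 6, 8 and 7, now all done → 9.
That leaves 4 as the only ready step → 4.

10 8 2 3 5 6 7 1 11 9 4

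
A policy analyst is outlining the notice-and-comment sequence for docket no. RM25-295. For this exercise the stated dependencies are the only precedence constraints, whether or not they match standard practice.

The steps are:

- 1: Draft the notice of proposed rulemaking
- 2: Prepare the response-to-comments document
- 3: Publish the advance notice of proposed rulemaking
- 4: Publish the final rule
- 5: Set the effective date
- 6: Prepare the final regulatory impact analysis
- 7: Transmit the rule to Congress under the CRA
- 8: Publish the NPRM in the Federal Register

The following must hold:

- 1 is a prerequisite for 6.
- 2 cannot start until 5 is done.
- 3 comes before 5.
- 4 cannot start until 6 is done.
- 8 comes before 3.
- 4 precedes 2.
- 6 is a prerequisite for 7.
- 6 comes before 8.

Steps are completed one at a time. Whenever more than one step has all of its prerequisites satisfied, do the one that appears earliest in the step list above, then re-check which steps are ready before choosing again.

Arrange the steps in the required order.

1 is the only step with nothing outstanding, so it goes first.
6 needed 1, now all done → 6.
Ready: 4, 7 and 8. 4 is listed earlier → 4.
7 and 8 are both available; 7 is listed earlier → 7.
Next only 8 has its prerequisites met → 8.
3 needed 8, now all done → 3.
Next only 5 has its prerequisites met → 5.
That leaves 2 as the only ready step → 2.

1 → 6 → 4 → 7 → 8 → 3 → 5 → 2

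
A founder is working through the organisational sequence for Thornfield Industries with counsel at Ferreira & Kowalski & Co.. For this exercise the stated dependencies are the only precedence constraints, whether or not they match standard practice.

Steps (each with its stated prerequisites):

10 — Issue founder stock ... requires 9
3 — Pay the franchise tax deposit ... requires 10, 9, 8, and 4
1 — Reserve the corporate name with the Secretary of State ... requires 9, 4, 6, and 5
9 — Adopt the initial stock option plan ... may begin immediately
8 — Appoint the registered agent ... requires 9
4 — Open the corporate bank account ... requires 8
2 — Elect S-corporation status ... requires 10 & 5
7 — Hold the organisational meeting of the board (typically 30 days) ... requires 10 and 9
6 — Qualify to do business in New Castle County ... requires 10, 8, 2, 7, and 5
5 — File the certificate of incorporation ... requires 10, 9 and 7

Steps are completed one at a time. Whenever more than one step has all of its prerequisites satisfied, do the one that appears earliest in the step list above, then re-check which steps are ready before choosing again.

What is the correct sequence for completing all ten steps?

Only 9 has no prerequisites, so it is first.
Now 10 and 8 have their prerequisites met. 10 is listed earlier, so 10 next.
Ready: 8 and 7. 8 is listed earlier → 8.
4 now also ready, so the ready set is {4, 7}; 4 is listed earlier → 4.
3 now also ready, so the ready set is {3, 7}; 3 is listed earlier → 3.
7 is the only step now ready → 7.
5 needed 10, 9 and 7, now all done → 5.
2 needed 10 and 5, now all done → 2.
6 needed 10, 8, 2, 7 and 5, now all done → 6.
1 needed 9, 4, 6 and 5, now all done → 1.

9 10 8 4 3 7 5 2 6 1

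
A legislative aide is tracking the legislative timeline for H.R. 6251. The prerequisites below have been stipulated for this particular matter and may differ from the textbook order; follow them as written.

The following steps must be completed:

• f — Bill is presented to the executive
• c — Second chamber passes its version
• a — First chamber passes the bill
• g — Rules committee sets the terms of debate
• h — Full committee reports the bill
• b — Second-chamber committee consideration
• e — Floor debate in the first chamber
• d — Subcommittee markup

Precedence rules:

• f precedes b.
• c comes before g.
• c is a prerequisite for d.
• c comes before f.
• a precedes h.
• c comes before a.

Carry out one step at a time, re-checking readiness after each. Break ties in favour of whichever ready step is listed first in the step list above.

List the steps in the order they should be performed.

Nothing is required for c and e. c is listed earlier → c first.
f, a, g, e and d are all available; f is listed earlier → f.
a, g, b, e and d are all available; a is listed earlier → a.
Now g, h, b, e and d have their prerequisites met. g is listed earlier, so g next.
Now h, b, e and d have their prerequisites met. h is listed earlier, so h next.
b, e and d are all available; b is listed earlier → b.
e and d are both available; e is listed earlier → e.
d is the only step now ready → d.

c, f, a, g, h, b, e, d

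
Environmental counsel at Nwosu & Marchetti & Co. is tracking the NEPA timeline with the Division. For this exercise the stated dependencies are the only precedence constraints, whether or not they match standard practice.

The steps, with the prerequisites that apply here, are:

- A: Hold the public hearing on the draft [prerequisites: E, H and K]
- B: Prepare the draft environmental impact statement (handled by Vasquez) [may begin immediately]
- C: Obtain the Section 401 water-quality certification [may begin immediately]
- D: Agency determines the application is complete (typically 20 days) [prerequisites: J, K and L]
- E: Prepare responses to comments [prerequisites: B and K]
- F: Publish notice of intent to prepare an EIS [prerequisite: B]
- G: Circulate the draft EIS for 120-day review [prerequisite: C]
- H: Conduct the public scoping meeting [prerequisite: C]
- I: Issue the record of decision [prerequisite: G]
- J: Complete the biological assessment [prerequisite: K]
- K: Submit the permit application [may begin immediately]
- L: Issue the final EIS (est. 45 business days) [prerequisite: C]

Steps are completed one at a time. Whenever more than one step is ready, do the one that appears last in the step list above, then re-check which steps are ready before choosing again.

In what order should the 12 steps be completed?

K → J → C → L → H → G → I → D → B → F → E → A

Nothing is required for K, C and B. K is listed later → K first.
J now also ready, so the ready set is {J, C, B}; J is listed later → J.
C and B are both available; C is listed later → C.
L, H, G and B are all available; L is listed later → L.
Now H, G, D and B have their prerequisites met. H is listed later, so H next.
Now G, D and B have their prerequisites met. G is listed later, so G next.
I now also ready, so the ready set is {I, D, B}; I is listed later → I.
D and B are both available; D is listed later → D.
That leaves B as the only ready step → B.
F and E are both available; F is listed later → F.
That leaves E as the only ready step → E.
That leaves A as the only ready step → A.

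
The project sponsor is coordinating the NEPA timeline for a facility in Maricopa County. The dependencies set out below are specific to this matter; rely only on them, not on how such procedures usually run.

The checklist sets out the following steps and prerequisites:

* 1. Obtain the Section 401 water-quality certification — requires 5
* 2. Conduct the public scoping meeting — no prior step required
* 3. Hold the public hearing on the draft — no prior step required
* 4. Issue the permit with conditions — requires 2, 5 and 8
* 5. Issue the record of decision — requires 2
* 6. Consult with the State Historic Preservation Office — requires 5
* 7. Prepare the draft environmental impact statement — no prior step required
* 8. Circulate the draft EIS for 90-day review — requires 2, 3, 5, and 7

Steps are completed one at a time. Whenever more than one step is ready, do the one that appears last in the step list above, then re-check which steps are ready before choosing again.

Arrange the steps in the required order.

7, 3 and 2 have no prerequisites; 7 is listed later, so 7 is first.
3 and 2 are both available; 3 is listed later → 3.
That leaves 2 as the only ready step → 2.
5 is the only step now ready → 5.
8, 6 and 1 are all available; 8 is listed later → 8.
Ready: 6, 4 and 1. 6 is listed later → 6.
Ready: 4 and 1. 4 is listed later → 4.
That leaves 1 as the only ready step → 1.

7 3 2 5 8 6 4 1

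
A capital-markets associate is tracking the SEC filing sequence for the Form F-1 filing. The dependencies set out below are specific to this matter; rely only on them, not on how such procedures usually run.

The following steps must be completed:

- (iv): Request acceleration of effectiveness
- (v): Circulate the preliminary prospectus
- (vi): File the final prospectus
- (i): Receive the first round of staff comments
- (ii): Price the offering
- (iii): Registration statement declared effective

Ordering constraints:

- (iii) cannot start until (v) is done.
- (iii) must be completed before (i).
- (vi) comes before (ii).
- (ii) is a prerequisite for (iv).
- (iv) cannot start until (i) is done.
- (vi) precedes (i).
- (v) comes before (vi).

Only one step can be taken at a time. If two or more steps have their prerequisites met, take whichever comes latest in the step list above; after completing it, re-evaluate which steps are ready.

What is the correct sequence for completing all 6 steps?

(v) has no prerequisites → (v) first.
(iii) and (vi) are both available; (iii) is listed later → (iii).
That leaves (vi) as the only ready step → (vi).
(ii) and (i) are both available; (ii) is listed later → (ii).
(i) is the only step now ready → (i).
(iv) needed (ii) and (i), now all done → (iv).

(v), (iii), (vi), (ii), (i), (iv)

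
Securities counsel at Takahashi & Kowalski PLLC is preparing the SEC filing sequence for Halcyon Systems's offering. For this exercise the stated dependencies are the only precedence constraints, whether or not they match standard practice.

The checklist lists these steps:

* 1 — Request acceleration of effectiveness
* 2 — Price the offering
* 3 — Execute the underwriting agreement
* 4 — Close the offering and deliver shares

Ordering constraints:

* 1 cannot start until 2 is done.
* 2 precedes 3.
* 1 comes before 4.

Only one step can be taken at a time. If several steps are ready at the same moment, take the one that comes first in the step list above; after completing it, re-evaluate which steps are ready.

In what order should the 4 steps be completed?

2 is the only step with nothing outstanding, so it goes first.
Now 1 and 3 have their prerequisites met. 1 is listed earlier, so 1 next.
3 and 4 are both available; 3 is listed earlier → 3.
Next only 4 has its prerequisites met → 4.

2 1 3 4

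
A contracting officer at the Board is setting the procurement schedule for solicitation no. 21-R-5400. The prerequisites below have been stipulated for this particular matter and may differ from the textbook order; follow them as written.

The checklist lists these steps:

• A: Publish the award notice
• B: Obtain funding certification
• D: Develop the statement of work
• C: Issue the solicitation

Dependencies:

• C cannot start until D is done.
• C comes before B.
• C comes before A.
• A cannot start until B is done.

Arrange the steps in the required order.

D → C → B → A

Only D has no prerequisites, so it is first.
C is the only step now ready → C.
Next only B has its prerequisites met → B.
A is the only step now ready → A.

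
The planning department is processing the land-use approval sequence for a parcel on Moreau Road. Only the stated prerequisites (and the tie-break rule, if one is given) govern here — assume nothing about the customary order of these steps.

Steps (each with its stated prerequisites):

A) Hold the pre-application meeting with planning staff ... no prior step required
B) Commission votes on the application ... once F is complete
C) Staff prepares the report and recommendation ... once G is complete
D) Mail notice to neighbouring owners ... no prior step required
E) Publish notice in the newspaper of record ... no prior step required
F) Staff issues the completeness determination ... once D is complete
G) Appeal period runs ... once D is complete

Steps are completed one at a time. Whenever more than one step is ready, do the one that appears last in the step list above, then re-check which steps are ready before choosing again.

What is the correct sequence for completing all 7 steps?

Nothing is required for E, D and A. E is listed later → E first.
Now D and A have their prerequisites met. D is listed later, so D next.
G and F now also ready, so the ready set is {G, F, A}; G is listed later → G.
F, C and A are all available; F is listed later → F.
B now also ready, so the ready set is {C, B, A}; C is listed later → C.
B and A are both available; B is listed later → B.
A is the only step now ready → A.

E, D, G, F, C, B, A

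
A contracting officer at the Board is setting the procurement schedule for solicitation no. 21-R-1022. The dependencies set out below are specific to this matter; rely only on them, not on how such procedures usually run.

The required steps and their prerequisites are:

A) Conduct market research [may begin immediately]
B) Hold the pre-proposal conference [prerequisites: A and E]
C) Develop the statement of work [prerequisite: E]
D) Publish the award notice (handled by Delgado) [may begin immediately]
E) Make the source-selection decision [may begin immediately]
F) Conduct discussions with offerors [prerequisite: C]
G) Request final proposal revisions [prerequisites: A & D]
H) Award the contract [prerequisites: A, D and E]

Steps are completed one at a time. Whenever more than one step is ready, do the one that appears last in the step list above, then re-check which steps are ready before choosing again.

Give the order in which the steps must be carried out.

E, D and A have no prerequisites; E is listed later, so E is first.
D, C and A are all available; D is listed later → D.
Now C and A have their prerequisites met. C is listed later, so C next.
Ready: F and A. F is listed later → F.
A is the only step now ready → A.
H, G and B are all available; H is listed later → H.
Ready: G and B. G is listed later → G.
That leaves B as the only ready step → B.

E → D → C → F → A → H → G → B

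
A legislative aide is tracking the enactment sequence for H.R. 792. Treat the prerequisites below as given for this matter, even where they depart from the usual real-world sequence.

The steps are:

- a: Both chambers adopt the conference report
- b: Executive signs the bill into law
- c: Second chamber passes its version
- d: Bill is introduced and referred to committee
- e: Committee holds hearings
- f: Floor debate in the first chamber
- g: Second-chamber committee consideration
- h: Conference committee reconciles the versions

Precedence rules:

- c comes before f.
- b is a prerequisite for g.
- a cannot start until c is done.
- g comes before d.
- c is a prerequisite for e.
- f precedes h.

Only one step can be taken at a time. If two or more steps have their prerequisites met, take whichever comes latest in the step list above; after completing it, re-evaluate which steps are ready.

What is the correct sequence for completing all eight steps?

c, f, h, e, b, g, d, a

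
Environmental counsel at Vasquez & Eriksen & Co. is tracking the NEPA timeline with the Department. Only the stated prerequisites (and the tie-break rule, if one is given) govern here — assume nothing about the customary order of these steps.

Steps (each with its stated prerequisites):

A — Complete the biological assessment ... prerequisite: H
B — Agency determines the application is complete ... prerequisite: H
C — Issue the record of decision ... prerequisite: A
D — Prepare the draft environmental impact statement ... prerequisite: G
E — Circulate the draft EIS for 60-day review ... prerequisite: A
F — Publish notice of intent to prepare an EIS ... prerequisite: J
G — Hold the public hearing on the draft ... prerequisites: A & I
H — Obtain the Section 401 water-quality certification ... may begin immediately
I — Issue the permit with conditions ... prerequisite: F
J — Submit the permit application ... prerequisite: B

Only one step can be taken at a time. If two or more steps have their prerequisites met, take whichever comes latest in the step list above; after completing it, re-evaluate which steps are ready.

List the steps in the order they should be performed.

H, B, J, F, I, A, G, E, D, C

Only H has no prerequisites, so it is first.
Ready: B and A. B is listed later → B.
Ready: J and A. J is listed later → J.
F and A are both available; F is listed later → F.
I and A are both available; I is listed later → I.
A is the only step now ready → A.
Now G, E and C have their prerequisites met. G is listed later, so G next.
Ready: E, D and C. E is listed later → E.
Now D and C have their prerequisites met. D is listed later, so D next.
C needed A, now all done → C.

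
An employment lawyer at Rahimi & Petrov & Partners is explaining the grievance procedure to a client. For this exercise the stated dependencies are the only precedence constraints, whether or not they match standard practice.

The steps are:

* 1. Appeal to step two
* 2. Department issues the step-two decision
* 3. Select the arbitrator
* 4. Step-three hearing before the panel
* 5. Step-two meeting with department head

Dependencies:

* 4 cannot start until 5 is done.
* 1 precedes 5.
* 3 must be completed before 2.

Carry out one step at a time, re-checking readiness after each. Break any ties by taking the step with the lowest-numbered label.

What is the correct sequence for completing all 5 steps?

1 and 3 have no prerequisites; 1 has the earlier label, so 1 is first.
5 now also ready, so the ready set is {3, 5}; 3 has the earlier label → 3.
Now 2 and 5 have their prerequisites met. 2 has the earlier label, so 2 next.
That leaves 5 as the only ready step → 5.
4 needed 5, now all done → 4.

1, 3, 2, 5, 4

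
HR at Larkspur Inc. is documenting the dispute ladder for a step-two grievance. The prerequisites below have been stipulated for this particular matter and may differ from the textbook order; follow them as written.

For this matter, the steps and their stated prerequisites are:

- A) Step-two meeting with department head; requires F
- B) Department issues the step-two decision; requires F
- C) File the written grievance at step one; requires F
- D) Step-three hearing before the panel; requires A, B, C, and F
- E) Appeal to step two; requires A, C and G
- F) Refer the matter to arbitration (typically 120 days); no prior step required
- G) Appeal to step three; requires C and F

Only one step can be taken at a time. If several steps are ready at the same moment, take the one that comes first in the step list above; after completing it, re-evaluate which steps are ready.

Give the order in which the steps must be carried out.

F has no prerequisites → F first.
A, B and C are all available; A is listed earlier → A.
B and C are both available; B is listed earlier → B.
Next only C has its prerequisites met → C.
D and G are both available; D is listed earlier → D.
G needed C and F, now all done → G.
E needed A, C and G, now all done → E.

F → A → B → C → D → G → E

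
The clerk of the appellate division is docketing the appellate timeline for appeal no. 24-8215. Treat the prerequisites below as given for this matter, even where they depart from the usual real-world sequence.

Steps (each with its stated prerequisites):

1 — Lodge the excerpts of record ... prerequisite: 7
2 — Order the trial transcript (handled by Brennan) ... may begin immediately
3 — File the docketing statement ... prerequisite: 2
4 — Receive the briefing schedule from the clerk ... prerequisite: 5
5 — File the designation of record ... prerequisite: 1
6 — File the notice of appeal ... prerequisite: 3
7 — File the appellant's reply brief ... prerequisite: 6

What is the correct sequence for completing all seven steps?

2, 3, 6, 7, 1, 5, 4

2 is the only step with nothing outstanding, so it goes first.
That leaves 3 as the only ready step → 3.
6 needed 3, now all done → 6.
7 is the only step now ready → 7.
That leaves 1 as the only ready step → 1.
5 is the only step now ready → 5.
4 needed 5, now all done → 4.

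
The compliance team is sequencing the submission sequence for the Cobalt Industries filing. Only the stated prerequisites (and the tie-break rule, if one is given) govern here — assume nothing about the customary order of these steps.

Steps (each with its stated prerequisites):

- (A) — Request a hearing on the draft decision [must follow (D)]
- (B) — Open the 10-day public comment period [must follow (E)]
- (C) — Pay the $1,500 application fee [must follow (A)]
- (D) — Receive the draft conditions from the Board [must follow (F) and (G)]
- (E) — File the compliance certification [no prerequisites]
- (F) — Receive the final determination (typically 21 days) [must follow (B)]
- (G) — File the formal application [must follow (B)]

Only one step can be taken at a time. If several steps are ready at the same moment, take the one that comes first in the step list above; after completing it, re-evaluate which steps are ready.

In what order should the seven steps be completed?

(E) → (B) → (F) → (G) → (D) → (A) → (C)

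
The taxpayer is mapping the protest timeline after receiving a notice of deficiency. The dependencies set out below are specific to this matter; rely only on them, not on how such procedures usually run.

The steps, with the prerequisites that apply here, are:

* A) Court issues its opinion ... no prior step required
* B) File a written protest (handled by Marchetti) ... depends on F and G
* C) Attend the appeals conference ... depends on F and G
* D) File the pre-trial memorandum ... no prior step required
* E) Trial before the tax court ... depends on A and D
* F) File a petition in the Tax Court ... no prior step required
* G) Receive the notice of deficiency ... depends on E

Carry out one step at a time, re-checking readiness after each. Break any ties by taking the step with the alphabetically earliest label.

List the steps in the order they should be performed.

Nothing is required for A, D and F. A has the earlier label → A first.
D and F are both available; D has the earlier label → D.
E now also ready, so the ready set is {E, F}; E has the earlier label → E.
Now F and G have their prerequisites met. F has the earlier label, so F next.
G needed E, now all done → G.
B and C are both available; B has the earlier label → B.
That leaves C as the only ready step → C.

A, D, E, F, G, B, C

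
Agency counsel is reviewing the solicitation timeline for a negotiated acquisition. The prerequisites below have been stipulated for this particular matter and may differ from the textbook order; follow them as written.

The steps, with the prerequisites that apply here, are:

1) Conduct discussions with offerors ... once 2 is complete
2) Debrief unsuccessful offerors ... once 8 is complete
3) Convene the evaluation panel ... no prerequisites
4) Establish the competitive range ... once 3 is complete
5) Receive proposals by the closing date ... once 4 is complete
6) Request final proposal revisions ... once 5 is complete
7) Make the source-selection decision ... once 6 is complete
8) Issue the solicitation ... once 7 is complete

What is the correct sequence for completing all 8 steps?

Only 3 has no prerequisites, so it is first.
4 needed 3, now all done → 4.
5 is the only step now ready → 5.
6 needed 5, now all done → 6.
7 is the only step now ready → 7.
Next only 8 has its prerequisites met → 8.
Next only 2 has its prerequisites met → 2.
Next only 1 has its prerequisites met → 1.

3 4 5 6 7 8 2 1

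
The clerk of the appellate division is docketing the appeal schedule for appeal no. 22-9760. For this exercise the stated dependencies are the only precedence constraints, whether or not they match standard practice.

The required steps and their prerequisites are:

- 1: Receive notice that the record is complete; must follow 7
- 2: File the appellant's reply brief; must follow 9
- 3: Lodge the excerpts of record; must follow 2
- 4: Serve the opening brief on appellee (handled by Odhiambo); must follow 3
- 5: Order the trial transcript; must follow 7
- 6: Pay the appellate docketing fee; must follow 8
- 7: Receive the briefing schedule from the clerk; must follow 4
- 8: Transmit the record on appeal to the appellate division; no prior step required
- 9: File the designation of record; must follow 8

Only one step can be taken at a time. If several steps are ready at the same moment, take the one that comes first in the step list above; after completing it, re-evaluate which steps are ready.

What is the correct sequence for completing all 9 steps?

8 → 6 → 9 → 2 → 3 → 4 → 7 → 1 → 5

Only 8 has no prerequisites, so it is first.
Now 6 and 9 have their prerequisites met. 6 is listed earlier, so 6 next.
That leaves 9 as the only ready step → 9.
2 is the only step now ready → 2.
3 needed 2, now all done → 3.
That leaves 4 as the only ready step → 4.
7 needed 4, now all done → 7.
Now 1 and 5 have their prerequisites met. 1 is listed earlier, so 1 next.
Next only 5 has its prerequisites met → 5.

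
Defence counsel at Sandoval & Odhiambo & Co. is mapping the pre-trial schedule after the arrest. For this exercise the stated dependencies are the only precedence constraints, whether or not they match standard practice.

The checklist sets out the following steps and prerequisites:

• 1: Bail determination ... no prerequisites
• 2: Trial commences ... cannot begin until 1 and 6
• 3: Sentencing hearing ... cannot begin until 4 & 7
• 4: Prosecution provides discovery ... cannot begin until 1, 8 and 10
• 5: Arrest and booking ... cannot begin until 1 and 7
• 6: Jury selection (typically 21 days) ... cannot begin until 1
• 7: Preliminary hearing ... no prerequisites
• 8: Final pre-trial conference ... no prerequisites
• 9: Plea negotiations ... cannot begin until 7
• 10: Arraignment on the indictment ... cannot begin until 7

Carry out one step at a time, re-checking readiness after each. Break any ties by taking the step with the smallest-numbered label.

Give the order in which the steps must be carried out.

1, 7 and 8 have no prerequisites; 1 has the earlier label, so 1 is first.
Now 6, 7 and 8 have their prerequisites met. 6 has the earlier label, so 6 next.
Now 2, 7 and 8 have their prerequisites met. 2 has the earlier label, so 2 next.
Ready: 7 and 8. 7 has the earlier label → 7.
5, 9 and 10 now also ready, so the ready set is {5, 8, 9, 10}; 5 has the earlier label → 5.
Now 8, 9 and 10 have their prerequisites met. 8 has the earlier label, so 8 next.
9 and 10 are both available; 9 has the earlier label → 9.
10 needed 7, now all done → 10.
That leaves 4 as the only ready step → 4.
3 needed 4 and 7, now all done → 3.

1, 6, 2, 7, 5, 8, 9, 10, 4, 3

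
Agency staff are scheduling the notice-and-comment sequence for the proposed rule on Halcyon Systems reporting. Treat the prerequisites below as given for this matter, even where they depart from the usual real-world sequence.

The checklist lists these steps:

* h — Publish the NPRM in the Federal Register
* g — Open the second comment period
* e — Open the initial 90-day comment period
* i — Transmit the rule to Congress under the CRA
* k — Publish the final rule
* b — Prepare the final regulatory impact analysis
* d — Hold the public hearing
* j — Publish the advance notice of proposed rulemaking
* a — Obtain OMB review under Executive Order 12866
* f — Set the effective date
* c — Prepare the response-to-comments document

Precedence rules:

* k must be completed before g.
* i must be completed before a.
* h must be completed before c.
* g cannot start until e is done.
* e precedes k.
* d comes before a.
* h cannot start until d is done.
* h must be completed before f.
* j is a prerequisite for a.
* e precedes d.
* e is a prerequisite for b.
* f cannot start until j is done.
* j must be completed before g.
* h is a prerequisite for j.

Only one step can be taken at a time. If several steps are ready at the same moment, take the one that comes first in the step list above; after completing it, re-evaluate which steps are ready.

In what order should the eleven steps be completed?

Nothing is required for e and i. e is listed earlier → e first.
Now i, k, b and d have their prerequisites met. i is listed earlier, so i next.
Now k, b and d have their prerequisites met. k is listed earlier, so k next.
b and d are both available; b is listed earlier → b.
d is the only step now ready → d.
h needed d, now all done → h.
j and c are both available; j is listed earlier → j.
Now g, a, f and c have their prerequisites met. g is listed earlier, so g next.
a, f and c are all available; a is listed earlier → a.
Ready: f and c. f is listed earlier → f.
c needed h, now all done → c.

e, i, k, b, d, h, j, g, a, f, c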